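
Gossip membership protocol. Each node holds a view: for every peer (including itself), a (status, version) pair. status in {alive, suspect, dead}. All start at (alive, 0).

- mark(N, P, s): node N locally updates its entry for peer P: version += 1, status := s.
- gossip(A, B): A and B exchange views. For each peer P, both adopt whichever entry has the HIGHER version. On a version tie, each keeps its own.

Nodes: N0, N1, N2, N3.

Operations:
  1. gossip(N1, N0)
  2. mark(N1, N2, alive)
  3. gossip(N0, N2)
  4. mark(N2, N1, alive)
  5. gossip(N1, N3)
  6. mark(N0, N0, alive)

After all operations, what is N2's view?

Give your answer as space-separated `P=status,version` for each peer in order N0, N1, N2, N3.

Op 1: gossip N1<->N0 -> N1.N0=(alive,v0) N1.N1=(alive,v0) N1.N2=(alive,v0) N1.N3=(alive,v0) | N0.N0=(alive,v0) N0.N1=(alive,v0) N0.N2=(alive,v0) N0.N3=(alive,v0)
Op 2: N1 marks N2=alive -> (alive,v1)
Op 3: gossip N0<->N2 -> N0.N0=(alive,v0) N0.N1=(alive,v0) N0.N2=(alive,v0) N0.N3=(alive,v0) | N2.N0=(alive,v0) N2.N1=(alive,v0) N2.N2=(alive,v0) N2.N3=(alive,v0)
Op 4: N2 marks N1=alive -> (alive,v1)
Op 5: gossip N1<->N3 -> N1.N0=(alive,v0) N1.N1=(alive,v0) N1.N2=(alive,v1) N1.N3=(alive,v0) | N3.N0=(alive,v0) N3.N1=(alive,v0) N3.N2=(alive,v1) N3.N3=(alive,v0)
Op 6: N0 marks N0=alive -> (alive,v1)

Answer: N0=alive,0 N1=alive,1 N2=alive,0 N3=alive,0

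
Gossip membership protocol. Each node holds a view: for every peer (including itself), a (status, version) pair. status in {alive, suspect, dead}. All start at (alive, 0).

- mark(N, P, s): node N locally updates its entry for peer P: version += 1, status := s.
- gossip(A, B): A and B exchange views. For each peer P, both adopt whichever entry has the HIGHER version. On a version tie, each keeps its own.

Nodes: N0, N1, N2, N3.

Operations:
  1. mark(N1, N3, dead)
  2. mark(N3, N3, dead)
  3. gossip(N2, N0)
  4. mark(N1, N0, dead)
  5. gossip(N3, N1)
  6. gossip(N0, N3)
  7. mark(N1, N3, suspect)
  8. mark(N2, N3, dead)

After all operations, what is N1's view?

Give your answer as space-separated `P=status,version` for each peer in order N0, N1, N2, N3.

Op 1: N1 marks N3=dead -> (dead,v1)
Op 2: N3 marks N3=dead -> (dead,v1)
Op 3: gossip N2<->N0 -> N2.N0=(alive,v0) N2.N1=(alive,v0) N2.N2=(alive,v0) N2.N3=(alive,v0) | N0.N0=(alive,v0) N0.N1=(alive,v0) N0.N2=(alive,v0) N0.N3=(alive,v0)
Op 4: N1 marks N0=dead -> (dead,v1)
Op 5: gossip N3<->N1 -> N3.N0=(dead,v1) N3.N1=(alive,v0) N3.N2=(alive,v0) N3.N3=(dead,v1) | N1.N0=(dead,v1) N1.N1=(alive,v0) N1.N2=(alive,v0) N1.N3=(dead,v1)
Op 6: gossip N0<->N3 -> N0.N0=(dead,v1) N0.N1=(alive,v0) N0.N2=(alive,v0) N0.N3=(dead,v1) | N3.N0=(dead,v1) N3.N1=(alive,v0) N3.N2=(alive,v0) N3.N3=(dead,v1)
Op 7: N1 marks N3=suspect -> (suspect,v2)
Op 8: N2 marks N3=dead -> (dead,v1)

Answer: N0=dead,1 N1=alive,0 N2=alive,0 N3=suspect,2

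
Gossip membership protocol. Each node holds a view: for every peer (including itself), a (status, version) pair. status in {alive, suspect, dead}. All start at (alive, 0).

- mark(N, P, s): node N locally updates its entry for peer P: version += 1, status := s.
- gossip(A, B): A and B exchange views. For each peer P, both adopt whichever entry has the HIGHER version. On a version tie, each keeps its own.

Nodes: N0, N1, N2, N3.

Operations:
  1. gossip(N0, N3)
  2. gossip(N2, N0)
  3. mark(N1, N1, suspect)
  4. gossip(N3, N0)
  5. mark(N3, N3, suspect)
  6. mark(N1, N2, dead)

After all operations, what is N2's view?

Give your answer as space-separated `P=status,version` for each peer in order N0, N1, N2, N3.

Op 1: gossip N0<->N3 -> N0.N0=(alive,v0) N0.N1=(alive,v0) N0.N2=(alive,v0) N0.N3=(alive,v0) | N3.N0=(alive,v0) N3.N1=(alive,v0) N3.N2=(alive,v0) N3.N3=(alive,v0)
Op 2: gossip N2<->N0 -> N2.N0=(alive,v0) N2.N1=(alive,v0) N2.N2=(alive,v0) N2.N3=(alive,v0) | N0.N0=(alive,v0) N0.N1=(alive,v0) N0.N2=(alive,v0) N0.N3=(alive,v0)
Op 3: N1 marks N1=suspect -> (suspect,v1)
Op 4: gossip N3<->N0 -> N3.N0=(alive,v0) N3.N1=(alive,v0) N3.N2=(alive,v0) N3.N3=(alive,v0) | N0.N0=(alive,v0) N0.N1=(alive,v0) N0.N2=(alive,v0) N0.N3=(alive,v0)
Op 5: N3 marks N3=suspect -> (suspect,v1)
Op 6: N1 marks N2=dead -> (dead,v1)

Answer: N0=alive,0 N1=alive,0 N2=alive,0 N3=alive,0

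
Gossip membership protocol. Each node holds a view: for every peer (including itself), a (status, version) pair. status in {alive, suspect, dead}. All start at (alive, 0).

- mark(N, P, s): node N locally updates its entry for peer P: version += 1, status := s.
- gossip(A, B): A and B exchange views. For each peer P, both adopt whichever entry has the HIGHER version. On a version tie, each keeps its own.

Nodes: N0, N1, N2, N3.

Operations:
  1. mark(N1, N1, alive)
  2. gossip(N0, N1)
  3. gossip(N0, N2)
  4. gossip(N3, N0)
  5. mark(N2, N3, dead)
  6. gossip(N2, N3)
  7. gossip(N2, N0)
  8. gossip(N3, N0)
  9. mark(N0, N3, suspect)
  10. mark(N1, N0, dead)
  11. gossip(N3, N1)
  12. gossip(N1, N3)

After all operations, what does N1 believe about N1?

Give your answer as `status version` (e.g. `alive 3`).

Answer: alive 1

Derivation:
Op 1: N1 marks N1=alive -> (alive,v1)
Op 2: gossip N0<->N1 -> N0.N0=(alive,v0) N0.N1=(alive,v1) N0.N2=(alive,v0) N0.N3=(alive,v0) | N1.N0=(alive,v0) N1.N1=(alive,v1) N1.N2=(alive,v0) N1.N3=(alive,v0)
Op 3: gossip N0<->N2 -> N0.N0=(alive,v0) N0.N1=(alive,v1) N0.N2=(alive,v0) N0.N3=(alive,v0) | N2.N0=(alive,v0) N2.N1=(alive,v1) N2.N2=(alive,v0) N2.N3=(alive,v0)
Op 4: gossip N3<->N0 -> N3.N0=(alive,v0) N3.N1=(alive,v1) N3.N2=(alive,v0) N3.N3=(alive,v0) | N0.N0=(alive,v0) N0.N1=(alive,v1) N0.N2=(alive,v0) N0.N3=(alive,v0)
Op 5: N2 marks N3=dead -> (dead,v1)
Op 6: gossip N2<->N3 -> N2.N0=(alive,v0) N2.N1=(alive,v1) N2.N2=(alive,v0) N2.N3=(dead,v1) | N3.N0=(alive,v0) N3.N1=(alive,v1) N3.N2=(alive,v0) N3.N3=(dead,v1)
Op 7: gossip N2<->N0 -> N2.N0=(alive,v0) N2.N1=(alive,v1) N2.N2=(alive,v0) N2.N3=(dead,v1) | N0.N0=(alive,v0) N0.N1=(alive,v1) N0.N2=(alive,v0) N0.N3=(dead,v1)
Op 8: gossip N3<->N0 -> N3.N0=(alive,v0) N3.N1=(alive,v1) N3.N2=(alive,v0) N3.N3=(dead,v1) | N0.N0=(alive,v0) N0.N1=(alive,v1) N0.N2=(alive,v0) N0.N3=(dead,v1)
Op 9: N0 marks N3=suspect -> (suspect,v2)
Op 10: N1 marks N0=dead -> (dead,v1)
Op 11: gossip N3<->N1 -> N3.N0=(dead,v1) N3.N1=(alive,v1) N3.N2=(alive,v0) N3.N3=(dead,v1) | N1.N0=(dead,v1) N1.N1=(alive,v1) N1.N2=(alive,v0) N1.N3=(dead,v1)
Op 12: gossip N1<->N3 -> N1.N0=(dead,v1) N1.N1=(alive,v1) N1.N2=(alive,v0) N1.N3=(dead,v1) | N3.N0=(dead,v1) N3.N1=(alive,v1) N3.N2=(alive,v0) N3.N3=(dead,v1)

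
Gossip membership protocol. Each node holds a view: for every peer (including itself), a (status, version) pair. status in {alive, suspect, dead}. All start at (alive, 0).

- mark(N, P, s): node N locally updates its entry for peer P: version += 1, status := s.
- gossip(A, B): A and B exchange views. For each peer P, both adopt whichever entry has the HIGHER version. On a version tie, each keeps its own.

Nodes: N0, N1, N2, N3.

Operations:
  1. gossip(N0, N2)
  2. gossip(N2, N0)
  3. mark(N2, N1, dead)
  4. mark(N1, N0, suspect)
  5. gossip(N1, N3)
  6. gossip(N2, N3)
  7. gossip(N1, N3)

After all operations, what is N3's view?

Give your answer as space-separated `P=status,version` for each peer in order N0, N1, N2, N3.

Op 1: gossip N0<->N2 -> N0.N0=(alive,v0) N0.N1=(alive,v0) N0.N2=(alive,v0) N0.N3=(alive,v0) | N2.N0=(alive,v0) N2.N1=(alive,v0) N2.N2=(alive,v0) N2.N3=(alive,v0)
Op 2: gossip N2<->N0 -> N2.N0=(alive,v0) N2.N1=(alive,v0) N2.N2=(alive,v0) N2.N3=(alive,v0) | N0.N0=(alive,v0) N0.N1=(alive,v0) N0.N2=(alive,v0) N0.N3=(alive,v0)
Op 3: N2 marks N1=dead -> (dead,v1)
Op 4: N1 marks N0=suspect -> (suspect,v1)
Op 5: gossip N1<->N3 -> N1.N0=(suspect,v1) N1.N1=(alive,v0) N1.N2=(alive,v0) N1.N3=(alive,v0) | N3.N0=(suspect,v1) N3.N1=(alive,v0) N3.N2=(alive,v0) N3.N3=(alive,v0)
Op 6: gossip N2<->N3 -> N2.N0=(suspect,v1) N2.N1=(dead,v1) N2.N2=(alive,v0) N2.N3=(alive,v0) | N3.N0=(suspect,v1) N3.N1=(dead,v1) N3.N2=(alive,v0) N3.N3=(alive,v0)
Op 7: gossip N1<->N3 -> N1.N0=(suspect,v1) N1.N1=(dead,v1) N1.N2=(alive,v0) N1.N3=(alive,v0) | N3.N0=(suspect,v1) N3.N1=(dead,v1) N3.N2=(alive,v0) N3.N3=(alive,v0)

Answer: N0=suspect,1 N1=dead,1 N2=alive,0 N3=alive,0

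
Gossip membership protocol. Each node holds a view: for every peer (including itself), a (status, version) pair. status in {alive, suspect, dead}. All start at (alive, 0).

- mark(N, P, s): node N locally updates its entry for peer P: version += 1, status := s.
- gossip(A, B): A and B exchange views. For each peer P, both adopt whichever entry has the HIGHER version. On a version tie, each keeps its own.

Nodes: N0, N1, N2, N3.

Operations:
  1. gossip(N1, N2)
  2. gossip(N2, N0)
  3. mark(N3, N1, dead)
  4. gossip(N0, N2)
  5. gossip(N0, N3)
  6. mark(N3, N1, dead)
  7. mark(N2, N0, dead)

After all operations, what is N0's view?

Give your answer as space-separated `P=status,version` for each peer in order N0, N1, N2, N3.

Answer: N0=alive,0 N1=dead,1 N2=alive,0 N3=alive,0

Derivation:
Op 1: gossip N1<->N2 -> N1.N0=(alive,v0) N1.N1=(alive,v0) N1.N2=(alive,v0) N1.N3=(alive,v0) | N2.N0=(alive,v0) N2.N1=(alive,v0) N2.N2=(alive,v0) N2.N3=(alive,v0)
Op 2: gossip N2<->N0 -> N2.N0=(alive,v0) N2.N1=(alive,v0) N2.N2=(alive,v0) N2.N3=(alive,v0) | N0.N0=(alive,v0) N0.N1=(alive,v0) N0.N2=(alive,v0) N0.N3=(alive,v0)
Op 3: N3 marks N1=dead -> (dead,v1)
Op 4: gossip N0<->N2 -> N0.N0=(alive,v0) N0.N1=(alive,v0) N0.N2=(alive,v0) N0.N3=(alive,v0) | N2.N0=(alive,v0) N2.N1=(alive,v0) N2.N2=(alive,v0) N2.N3=(alive,v0)
Op 5: gossip N0<->N3 -> N0.N0=(alive,v0) N0.N1=(dead,v1) N0.N2=(alive,v0) N0.N3=(alive,v0) | N3.N0=(alive,v0) N3.N1=(dead,v1) N3.N2=(alive,v0) N3.N3=(alive,v0)
Op 6: N3 marks N1=dead -> (dead,v2)
Op 7: N2 marks N0=dead -> (dead,v1)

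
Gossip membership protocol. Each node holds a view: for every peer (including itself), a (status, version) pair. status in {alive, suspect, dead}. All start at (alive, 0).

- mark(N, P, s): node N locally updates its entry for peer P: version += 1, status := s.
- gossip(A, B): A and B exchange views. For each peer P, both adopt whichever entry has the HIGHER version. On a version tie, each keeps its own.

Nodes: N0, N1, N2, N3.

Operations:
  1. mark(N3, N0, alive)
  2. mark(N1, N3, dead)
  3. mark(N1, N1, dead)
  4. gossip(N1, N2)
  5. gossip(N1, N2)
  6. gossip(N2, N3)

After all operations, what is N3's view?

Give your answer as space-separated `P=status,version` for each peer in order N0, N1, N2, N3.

Op 1: N3 marks N0=alive -> (alive,v1)
Op 2: N1 marks N3=dead -> (dead,v1)
Op 3: N1 marks N1=dead -> (dead,v1)
Op 4: gossip N1<->N2 -> N1.N0=(alive,v0) N1.N1=(dead,v1) N1.N2=(alive,v0) N1.N3=(dead,v1) | N2.N0=(alive,v0) N2.N1=(dead,v1) N2.N2=(alive,v0) N2.N3=(dead,v1)
Op 5: gossip N1<->N2 -> N1.N0=(alive,v0) N1.N1=(dead,v1) N1.N2=(alive,v0) N1.N3=(dead,v1) | N2.N0=(alive,v0) N2.N1=(dead,v1) N2.N2=(alive,v0) N2.N3=(dead,v1)
Op 6: gossip N2<->N3 -> N2.N0=(alive,v1) N2.N1=(dead,v1) N2.N2=(alive,v0) N2.N3=(dead,v1) | N3.N0=(alive,v1) N3.N1=(dead,v1) N3.N2=(alive,v0) N3.N3=(dead,v1)

Answer: N0=alive,1 N1=dead,1 N2=alive,0 N3=dead,1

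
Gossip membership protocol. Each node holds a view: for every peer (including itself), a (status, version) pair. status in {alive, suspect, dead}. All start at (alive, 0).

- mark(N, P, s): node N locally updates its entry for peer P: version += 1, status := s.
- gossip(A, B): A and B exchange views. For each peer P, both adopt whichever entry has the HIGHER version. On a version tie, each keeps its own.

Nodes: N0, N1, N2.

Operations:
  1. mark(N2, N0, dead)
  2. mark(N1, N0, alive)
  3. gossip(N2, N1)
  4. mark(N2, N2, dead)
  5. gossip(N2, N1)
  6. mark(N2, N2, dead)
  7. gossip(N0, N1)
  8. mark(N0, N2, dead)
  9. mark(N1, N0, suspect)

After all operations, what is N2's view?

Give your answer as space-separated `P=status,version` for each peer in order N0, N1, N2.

Answer: N0=dead,1 N1=alive,0 N2=dead,2

Derivation:
Op 1: N2 marks N0=dead -> (dead,v1)
Op 2: N1 marks N0=alive -> (alive,v1)
Op 3: gossip N2<->N1 -> N2.N0=(dead,v1) N2.N1=(alive,v0) N2.N2=(alive,v0) | N1.N0=(alive,v1) N1.N1=(alive,v0) N1.N2=(alive,v0)
Op 4: N2 marks N2=dead -> (dead,v1)
Op 5: gossip N2<->N1 -> N2.N0=(dead,v1) N2.N1=(alive,v0) N2.N2=(dead,v1) | N1.N0=(alive,v1) N1.N1=(alive,v0) N1.N2=(dead,v1)
Op 6: N2 marks N2=dead -> (dead,v2)
Op 7: gossip N0<->N1 -> N0.N0=(alive,v1) N0.N1=(alive,v0) N0.N2=(dead,v1) | N1.N0=(alive,v1) N1.N1=(alive,v0) N1.N2=(dead,v1)
Op 8: N0 marks N2=dead -> (dead,v2)
Op 9: N1 marks N0=suspect -> (suspect,v2)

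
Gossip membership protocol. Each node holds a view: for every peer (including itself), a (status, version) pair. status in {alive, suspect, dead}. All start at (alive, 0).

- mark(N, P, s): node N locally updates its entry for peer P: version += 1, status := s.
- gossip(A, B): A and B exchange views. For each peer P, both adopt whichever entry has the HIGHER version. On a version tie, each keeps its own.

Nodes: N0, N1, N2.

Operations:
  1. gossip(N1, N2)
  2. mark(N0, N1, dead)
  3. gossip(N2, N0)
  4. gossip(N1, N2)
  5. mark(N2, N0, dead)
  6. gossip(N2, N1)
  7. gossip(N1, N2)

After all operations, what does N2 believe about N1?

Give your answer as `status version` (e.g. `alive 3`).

Answer: dead 1

Derivation:
Op 1: gossip N1<->N2 -> N1.N0=(alive,v0) N1.N1=(alive,v0) N1.N2=(alive,v0) | N2.N0=(alive,v0) N2.N1=(alive,v0) N2.N2=(alive,v0)
Op 2: N0 marks N1=dead -> (dead,v1)
Op 3: gossip N2<->N0 -> N2.N0=(alive,v0) N2.N1=(dead,v1) N2.N2=(alive,v0) | N0.N0=(alive,v0) N0.N1=(dead,v1) N0.N2=(alive,v0)
Op 4: gossip N1<->N2 -> N1.N0=(alive,v0) N1.N1=(dead,v1) N1.N2=(alive,v0) | N2.N0=(alive,v0) N2.N1=(dead,v1) N2.N2=(alive,v0)
Op 5: N2 marks N0=dead -> (dead,v1)
Op 6: gossip N2<->N1 -> N2.N0=(dead,v1) N2.N1=(dead,v1) N2.N2=(alive,v0) | N1.N0=(dead,v1) N1.N1=(dead,v1) N1.N2=(alive,v0)
Op 7: gossip N1<->N2 -> N1.N0=(dead,v1) N1.N1=(dead,v1) N1.N2=(alive,v0) | N2.N0=(dead,v1) N2.N1=(dead,v1) N2.N2=(alive,v0)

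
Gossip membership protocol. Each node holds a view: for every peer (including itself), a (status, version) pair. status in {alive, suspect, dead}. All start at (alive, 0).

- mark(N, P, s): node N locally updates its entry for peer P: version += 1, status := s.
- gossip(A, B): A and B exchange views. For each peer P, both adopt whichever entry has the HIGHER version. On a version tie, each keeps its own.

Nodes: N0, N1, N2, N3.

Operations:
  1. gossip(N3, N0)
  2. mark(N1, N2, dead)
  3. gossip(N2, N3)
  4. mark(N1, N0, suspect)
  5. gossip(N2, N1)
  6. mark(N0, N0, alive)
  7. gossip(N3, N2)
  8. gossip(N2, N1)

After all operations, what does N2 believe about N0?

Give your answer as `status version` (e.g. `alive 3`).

Op 1: gossip N3<->N0 -> N3.N0=(alive,v0) N3.N1=(alive,v0) N3.N2=(alive,v0) N3.N3=(alive,v0) | N0.N0=(alive,v0) N0.N1=(alive,v0) N0.N2=(alive,v0) N0.N3=(alive,v0)
Op 2: N1 marks N2=dead -> (dead,v1)
Op 3: gossip N2<->N3 -> N2.N0=(alive,v0) N2.N1=(alive,v0) N2.N2=(alive,v0) N2.N3=(alive,v0) | N3.N0=(alive,v0) N3.N1=(alive,v0) N3.N2=(alive,v0) N3.N3=(alive,v0)
Op 4: N1 marks N0=suspect -> (suspect,v1)
Op 5: gossip N2<->N1 -> N2.N0=(suspect,v1) N2.N1=(alive,v0) N2.N2=(dead,v1) N2.N3=(alive,v0) | N1.N0=(suspect,v1) N1.N1=(alive,v0) N1.N2=(dead,v1) N1.N3=(alive,v0)
Op 6: N0 marks N0=alive -> (alive,v1)
Op 7: gossip N3<->N2 -> N3.N0=(suspect,v1) N3.N1=(alive,v0) N3.N2=(dead,v1) N3.N3=(alive,v0) | N2.N0=(suspect,v1) N2.N1=(alive,v0) N2.N2=(dead,v1) N2.N3=(alive,v0)
Op 8: gossip N2<->N1 -> N2.N0=(suspect,v1) N2.N1=(alive,v0) N2.N2=(dead,v1) N2.N3=(alive,v0) | N1.N0=(suspect,v1) N1.N1=(alive,v0) N1.N2=(dead,v1) N1.N3=(alive,v0)

Answer: suspect 1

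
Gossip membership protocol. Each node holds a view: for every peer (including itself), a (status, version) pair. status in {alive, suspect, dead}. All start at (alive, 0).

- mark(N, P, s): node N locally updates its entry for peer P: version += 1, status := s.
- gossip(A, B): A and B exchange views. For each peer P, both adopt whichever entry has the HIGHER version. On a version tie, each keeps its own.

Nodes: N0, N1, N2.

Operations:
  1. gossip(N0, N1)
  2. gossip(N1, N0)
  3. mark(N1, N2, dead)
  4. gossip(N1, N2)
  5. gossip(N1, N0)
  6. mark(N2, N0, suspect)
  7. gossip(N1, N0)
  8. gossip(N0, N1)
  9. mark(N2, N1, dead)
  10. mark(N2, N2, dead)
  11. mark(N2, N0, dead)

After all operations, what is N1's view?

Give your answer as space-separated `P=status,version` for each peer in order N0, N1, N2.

Answer: N0=alive,0 N1=alive,0 N2=dead,1

Derivation:
Op 1: gossip N0<->N1 -> N0.N0=(alive,v0) N0.N1=(alive,v0) N0.N2=(alive,v0) | N1.N0=(alive,v0) N1.N1=(alive,v0) N1.N2=(alive,v0)
Op 2: gossip N1<->N0 -> N1.N0=(alive,v0) N1.N1=(alive,v0) N1.N2=(alive,v0) | N0.N0=(alive,v0) N0.N1=(alive,v0) N0.N2=(alive,v0)
Op 3: N1 marks N2=dead -> (dead,v1)
Op 4: gossip N1<->N2 -> N1.N0=(alive,v0) N1.N1=(alive,v0) N1.N2=(dead,v1) | N2.N0=(alive,v0) N2.N1=(alive,v0) N2.N2=(dead,v1)
Op 5: gossip N1<->N0 -> N1.N0=(alive,v0) N1.N1=(alive,v0) N1.N2=(dead,v1) | N0.N0=(alive,v0) N0.N1=(alive,v0) N0.N2=(dead,v1)
Op 6: N2 marks N0=suspect -> (suspect,v1)
Op 7: gossip N1<->N0 -> N1.N0=(alive,v0) N1.N1=(alive,v0) N1.N2=(dead,v1) | N0.N0=(alive,v0) N0.N1=(alive,v0) N0.N2=(dead,v1)
Op 8: gossip N0<->N1 -> N0.N0=(alive,v0) N0.N1=(alive,v0) N0.N2=(dead,v1) | N1.N0=(alive,v0) N1.N1=(alive,v0) N1.N2=(dead,v1)
Op 9: N2 marks N1=dead -> (dead,v1)
Op 10: N2 marks N2=dead -> (dead,v2)
Op 11: N2 marks N0=dead -> (dead,v2)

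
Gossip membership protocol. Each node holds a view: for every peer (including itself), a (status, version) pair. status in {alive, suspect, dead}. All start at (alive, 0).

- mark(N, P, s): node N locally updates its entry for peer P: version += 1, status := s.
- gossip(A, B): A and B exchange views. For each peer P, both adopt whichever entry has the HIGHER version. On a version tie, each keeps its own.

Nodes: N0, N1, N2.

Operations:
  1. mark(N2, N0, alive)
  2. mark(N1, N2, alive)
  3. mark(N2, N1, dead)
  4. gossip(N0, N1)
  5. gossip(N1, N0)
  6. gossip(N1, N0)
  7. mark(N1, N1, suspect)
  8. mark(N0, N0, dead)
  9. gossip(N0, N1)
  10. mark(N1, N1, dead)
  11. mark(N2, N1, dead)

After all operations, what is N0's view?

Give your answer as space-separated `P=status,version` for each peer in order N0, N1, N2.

Op 1: N2 marks N0=alive -> (alive,v1)
Op 2: N1 marks N2=alive -> (alive,v1)
Op 3: N2 marks N1=dead -> (dead,v1)
Op 4: gossip N0<->N1 -> N0.N0=(alive,v0) N0.N1=(alive,v0) N0.N2=(alive,v1) | N1.N0=(alive,v0) N1.N1=(alive,v0) N1.N2=(alive,v1)
Op 5: gossip N1<->N0 -> N1.N0=(alive,v0) N1.N1=(alive,v0) N1.N2=(alive,v1) | N0.N0=(alive,v0) N0.N1=(alive,v0) N0.N2=(alive,v1)
Op 6: gossip N1<->N0 -> N1.N0=(alive,v0) N1.N1=(alive,v0) N1.N2=(alive,v1) | N0.N0=(alive,v0) N0.N1=(alive,v0) N0.N2=(alive,v1)
Op 7: N1 marks N1=suspect -> (suspect,v1)
Op 8: N0 marks N0=dead -> (dead,v1)
Op 9: gossip N0<->N1 -> N0.N0=(dead,v1) N0.N1=(suspect,v1) N0.N2=(alive,v1) | N1.N0=(dead,v1) N1.N1=(suspect,v1) N1.N2=(alive,v1)
Op 10: N1 marks N1=dead -> (dead,v2)
Op 11: N2 marks N1=dead -> (dead,v2)

Answer: N0=dead,1 N1=suspect,1 N2=alive,1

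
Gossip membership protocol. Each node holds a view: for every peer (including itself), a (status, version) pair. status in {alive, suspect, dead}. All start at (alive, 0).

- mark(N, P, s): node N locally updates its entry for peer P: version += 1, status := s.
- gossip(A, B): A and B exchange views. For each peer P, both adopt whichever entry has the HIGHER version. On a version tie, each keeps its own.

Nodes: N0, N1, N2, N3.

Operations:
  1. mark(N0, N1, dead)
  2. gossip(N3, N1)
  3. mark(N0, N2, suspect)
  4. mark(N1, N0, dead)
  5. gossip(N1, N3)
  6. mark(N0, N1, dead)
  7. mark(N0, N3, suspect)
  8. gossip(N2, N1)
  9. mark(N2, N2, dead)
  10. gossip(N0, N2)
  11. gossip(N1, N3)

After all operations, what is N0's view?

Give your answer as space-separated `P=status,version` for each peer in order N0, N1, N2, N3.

Answer: N0=dead,1 N1=dead,2 N2=suspect,1 N3=suspect,1

Derivation:
Op 1: N0 marks N1=dead -> (dead,v1)
Op 2: gossip N3<->N1 -> N3.N0=(alive,v0) N3.N1=(alive,v0) N3.N2=(alive,v0) N3.N3=(alive,v0) | N1.N0=(alive,v0) N1.N1=(alive,v0) N1.N2=(alive,v0) N1.N3=(alive,v0)
Op 3: N0 marks N2=suspect -> (suspect,v1)
Op 4: N1 marks N0=dead -> (dead,v1)
Op 5: gossip N1<->N3 -> N1.N0=(dead,v1) N1.N1=(alive,v0) N1.N2=(alive,v0) N1.N3=(alive,v0) | N3.N0=(dead,v1) N3.N1=(alive,v0) N3.N2=(alive,v0) N3.N3=(alive,v0)
Op 6: N0 marks N1=dead -> (dead,v2)
Op 7: N0 marks N3=suspect -> (suspect,v1)
Op 8: gossip N2<->N1 -> N2.N0=(dead,v1) N2.N1=(alive,v0) N2.N2=(alive,v0) N2.N3=(alive,v0) | N1.N0=(dead,v1) N1.N1=(alive,v0) N1.N2=(alive,v0) N1.N3=(alive,v0)
Op 9: N2 marks N2=dead -> (dead,v1)
Op 10: gossip N0<->N2 -> N0.N0=(dead,v1) N0.N1=(dead,v2) N0.N2=(suspect,v1) N0.N3=(suspect,v1) | N2.N0=(dead,v1) N2.N1=(dead,v2) N2.N2=(dead,v1) N2.N3=(suspect,v1)
Op 11: gossip N1<->N3 -> N1.N0=(dead,v1) N1.N1=(alive,v0) N1.N2=(alive,v0) N1.N3=(alive,v0) | N3.N0=(dead,v1) N3.N1=(alive,v0) N3.N2=(alive,v0) N3.N3=(alive,v0)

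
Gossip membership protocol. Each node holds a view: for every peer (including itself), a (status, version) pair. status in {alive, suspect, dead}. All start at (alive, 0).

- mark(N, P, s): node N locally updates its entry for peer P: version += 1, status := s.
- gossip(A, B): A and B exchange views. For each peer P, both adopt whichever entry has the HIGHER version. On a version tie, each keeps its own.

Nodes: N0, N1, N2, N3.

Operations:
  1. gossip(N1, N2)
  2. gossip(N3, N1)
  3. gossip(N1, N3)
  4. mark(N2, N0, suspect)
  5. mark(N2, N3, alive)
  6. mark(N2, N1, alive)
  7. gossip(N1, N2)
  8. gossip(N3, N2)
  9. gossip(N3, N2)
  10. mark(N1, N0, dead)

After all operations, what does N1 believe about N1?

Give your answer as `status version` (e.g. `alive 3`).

Op 1: gossip N1<->N2 -> N1.N0=(alive,v0) N1.N1=(alive,v0) N1.N2=(alive,v0) N1.N3=(alive,v0) | N2.N0=(alive,v0) N2.N1=(alive,v0) N2.N2=(alive,v0) N2.N3=(alive,v0)
Op 2: gossip N3<->N1 -> N3.N0=(alive,v0) N3.N1=(alive,v0) N3.N2=(alive,v0) N3.N3=(alive,v0) | N1.N0=(alive,v0) N1.N1=(alive,v0) N1.N2=(alive,v0) N1.N3=(alive,v0)
Op 3: gossip N1<->N3 -> N1.N0=(alive,v0) N1.N1=(alive,v0) N1.N2=(alive,v0) N1.N3=(alive,v0) | N3.N0=(alive,v0) N3.N1=(alive,v0) N3.N2=(alive,v0) N3.N3=(alive,v0)
Op 4: N2 marks N0=suspect -> (suspect,v1)
Op 5: N2 marks N3=alive -> (alive,v1)
Op 6: N2 marks N1=alive -> (alive,v1)
Op 7: gossip N1<->N2 -> N1.N0=(suspect,v1) N1.N1=(alive,v1) N1.N2=(alive,v0) N1.N3=(alive,v1) | N2.N0=(suspect,v1) N2.N1=(alive,v1) N2.N2=(alive,v0) N2.N3=(alive,v1)
Op 8: gossip N3<->N2 -> N3.N0=(suspect,v1) N3.N1=(alive,v1) N3.N2=(alive,v0) N3.N3=(alive,v1) | N2.N0=(suspect,v1) N2.N1=(alive,v1) N2.N2=(alive,v0) N2.N3=(alive,v1)
Op 9: gossip N3<->N2 -> N3.N0=(suspect,v1) N3.N1=(alive,v1) N3.N2=(alive,v0) N3.N3=(alive,v1) | N2.N0=(suspect,v1) N2.N1=(alive,v1) N2.N2=(alive,v0) N2.N3=(alive,v1)
Op 10: N1 marks N0=dead -> (dead,v2)

Answer: alive 1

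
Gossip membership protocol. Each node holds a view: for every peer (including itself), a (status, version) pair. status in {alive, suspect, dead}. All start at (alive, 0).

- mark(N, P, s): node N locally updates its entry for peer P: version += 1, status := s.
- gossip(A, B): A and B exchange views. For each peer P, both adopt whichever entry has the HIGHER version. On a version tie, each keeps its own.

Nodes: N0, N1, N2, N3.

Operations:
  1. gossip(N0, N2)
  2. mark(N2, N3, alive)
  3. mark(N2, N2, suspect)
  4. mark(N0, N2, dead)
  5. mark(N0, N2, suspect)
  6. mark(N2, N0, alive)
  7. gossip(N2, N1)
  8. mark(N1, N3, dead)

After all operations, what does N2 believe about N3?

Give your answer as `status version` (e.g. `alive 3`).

Op 1: gossip N0<->N2 -> N0.N0=(alive,v0) N0.N1=(alive,v0) N0.N2=(alive,v0) N0.N3=(alive,v0) | N2.N0=(alive,v0) N2.N1=(alive,v0) N2.N2=(alive,v0) N2.N3=(alive,v0)
Op 2: N2 marks N3=alive -> (alive,v1)
Op 3: N2 marks N2=suspect -> (suspect,v1)
Op 4: N0 marks N2=dead -> (dead,v1)
Op 5: N0 marks N2=suspect -> (suspect,v2)
Op 6: N2 marks N0=alive -> (alive,v1)
Op 7: gossip N2<->N1 -> N2.N0=(alive,v1) N2.N1=(alive,v0) N2.N2=(suspect,v1) N2.N3=(alive,v1) | N1.N0=(alive,v1) N1.N1=(alive,v0) N1.N2=(suspect,v1) N1.N3=(alive,v1)
Op 8: N1 marks N3=dead -> (dead,v2)

Answer: alive 1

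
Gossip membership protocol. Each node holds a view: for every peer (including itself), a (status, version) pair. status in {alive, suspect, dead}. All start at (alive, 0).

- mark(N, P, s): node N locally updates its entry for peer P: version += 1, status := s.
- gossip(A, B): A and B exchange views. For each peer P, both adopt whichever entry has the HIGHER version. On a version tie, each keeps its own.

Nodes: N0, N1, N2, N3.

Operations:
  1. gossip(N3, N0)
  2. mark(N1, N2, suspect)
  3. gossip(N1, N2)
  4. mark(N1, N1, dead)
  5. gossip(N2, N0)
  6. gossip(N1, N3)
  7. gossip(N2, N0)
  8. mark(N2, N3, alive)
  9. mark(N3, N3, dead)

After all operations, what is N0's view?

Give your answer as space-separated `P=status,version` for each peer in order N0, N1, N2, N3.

Op 1: gossip N3<->N0 -> N3.N0=(alive,v0) N3.N1=(alive,v0) N3.N2=(alive,v0) N3.N3=(alive,v0) | N0.N0=(alive,v0) N0.N1=(alive,v0) N0.N2=(alive,v0) N0.N3=(alive,v0)
Op 2: N1 marks N2=suspect -> (suspect,v1)
Op 3: gossip N1<->N2 -> N1.N0=(alive,v0) N1.N1=(alive,v0) N1.N2=(suspect,v1) N1.N3=(alive,v0) | N2.N0=(alive,v0) N2.N1=(alive,v0) N2.N2=(suspect,v1) N2.N3=(alive,v0)
Op 4: N1 marks N1=dead -> (dead,v1)
Op 5: gossip N2<->N0 -> N2.N0=(alive,v0) N2.N1=(alive,v0) N2.N2=(suspect,v1) N2.N3=(alive,v0) | N0.N0=(alive,v0) N0.N1=(alive,v0) N0.N2=(suspect,v1) N0.N3=(alive,v0)
Op 6: gossip N1<->N3 -> N1.N0=(alive,v0) N1.N1=(dead,v1) N1.N2=(suspect,v1) N1.N3=(alive,v0) | N3.N0=(alive,v0) N3.N1=(dead,v1) N3.N2=(suspect,v1) N3.N3=(alive,v0)
Op 7: gossip N2<->N0 -> N2.N0=(alive,v0) N2.N1=(alive,v0) N2.N2=(suspect,v1) N2.N3=(alive,v0) | N0.N0=(alive,v0) N0.N1=(alive,v0) N0.N2=(suspect,v1) N0.N3=(alive,v0)
Op 8: N2 marks N3=alive -> (alive,v1)
Op 9: N3 marks N3=dead -> (dead,v1)

Answer: N0=alive,0 N1=alive,0 N2=suspect,1 N3=alive,0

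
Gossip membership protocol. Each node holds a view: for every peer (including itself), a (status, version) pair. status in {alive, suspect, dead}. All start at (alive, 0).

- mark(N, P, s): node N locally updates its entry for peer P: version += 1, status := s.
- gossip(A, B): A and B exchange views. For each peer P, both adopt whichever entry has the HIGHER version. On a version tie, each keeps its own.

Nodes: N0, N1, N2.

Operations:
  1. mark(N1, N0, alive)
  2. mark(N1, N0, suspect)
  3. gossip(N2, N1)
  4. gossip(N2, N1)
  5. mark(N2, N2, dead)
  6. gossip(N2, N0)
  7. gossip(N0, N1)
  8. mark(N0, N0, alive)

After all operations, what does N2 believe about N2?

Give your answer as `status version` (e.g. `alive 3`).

Answer: dead 1

Derivation:
Op 1: N1 marks N0=alive -> (alive,v1)
Op 2: N1 marks N0=suspect -> (suspect,v2)
Op 3: gossip N2<->N1 -> N2.N0=(suspect,v2) N2.N1=(alive,v0) N2.N2=(alive,v0) | N1.N0=(suspect,v2) N1.N1=(alive,v0) N1.N2=(alive,v0)
Op 4: gossip N2<->N1 -> N2.N0=(suspect,v2) N2.N1=(alive,v0) N2.N2=(alive,v0) | N1.N0=(suspect,v2) N1.N1=(alive,v0) N1.N2=(alive,v0)
Op 5: N2 marks N2=dead -> (dead,v1)
Op 6: gossip N2<->N0 -> N2.N0=(suspect,v2) N2.N1=(alive,v0) N2.N2=(dead,v1) | N0.N0=(suspect,v2) N0.N1=(alive,v0) N0.N2=(dead,v1)
Op 7: gossip N0<->N1 -> N0.N0=(suspect,v2) N0.N1=(alive,v0) N0.N2=(dead,v1) | N1.N0=(suspect,v2) N1.N1=(alive,v0) N1.N2=(dead,v1)
Op 8: N0 marks N0=alive -> (alive,v3)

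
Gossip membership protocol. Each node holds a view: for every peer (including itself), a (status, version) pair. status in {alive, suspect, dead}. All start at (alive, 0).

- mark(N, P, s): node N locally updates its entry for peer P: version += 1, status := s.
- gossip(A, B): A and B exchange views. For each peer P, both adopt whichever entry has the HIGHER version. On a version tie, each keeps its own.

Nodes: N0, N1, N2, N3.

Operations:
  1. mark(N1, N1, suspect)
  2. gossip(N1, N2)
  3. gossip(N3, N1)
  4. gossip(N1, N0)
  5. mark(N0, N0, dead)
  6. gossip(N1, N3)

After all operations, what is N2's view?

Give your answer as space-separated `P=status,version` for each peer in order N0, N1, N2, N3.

Answer: N0=alive,0 N1=suspect,1 N2=alive,0 N3=alive,0

Derivation:
Op 1: N1 marks N1=suspect -> (suspect,v1)
Op 2: gossip N1<->N2 -> N1.N0=(alive,v0) N1.N1=(suspect,v1) N1.N2=(alive,v0) N1.N3=(alive,v0) | N2.N0=(alive,v0) N2.N1=(suspect,v1) N2.N2=(alive,v0) N2.N3=(alive,v0)
Op 3: gossip N3<->N1 -> N3.N0=(alive,v0) N3.N1=(suspect,v1) N3.N2=(alive,v0) N3.N3=(alive,v0) | N1.N0=(alive,v0) N1.N1=(suspect,v1) N1.N2=(alive,v0) N1.N3=(alive,v0)
Op 4: gossip N1<->N0 -> N1.N0=(alive,v0) N1.N1=(suspect,v1) N1.N2=(alive,v0) N1.N3=(alive,v0) | N0.N0=(alive,v0) N0.N1=(suspect,v1) N0.N2=(alive,v0) N0.N3=(alive,v0)
Op 5: N0 marks N0=dead -> (dead,v1)
Op 6: gossip N1<->N3 -> N1.N0=(alive,v0) N1.N1=(suspect,v1) N1.N2=(alive,v0) N1.N3=(alive,v0) | N3.N0=(alive,v0) N3.N1=(suspect,v1) N3.N2=(alive,v0) N3.N3=(alive,v0)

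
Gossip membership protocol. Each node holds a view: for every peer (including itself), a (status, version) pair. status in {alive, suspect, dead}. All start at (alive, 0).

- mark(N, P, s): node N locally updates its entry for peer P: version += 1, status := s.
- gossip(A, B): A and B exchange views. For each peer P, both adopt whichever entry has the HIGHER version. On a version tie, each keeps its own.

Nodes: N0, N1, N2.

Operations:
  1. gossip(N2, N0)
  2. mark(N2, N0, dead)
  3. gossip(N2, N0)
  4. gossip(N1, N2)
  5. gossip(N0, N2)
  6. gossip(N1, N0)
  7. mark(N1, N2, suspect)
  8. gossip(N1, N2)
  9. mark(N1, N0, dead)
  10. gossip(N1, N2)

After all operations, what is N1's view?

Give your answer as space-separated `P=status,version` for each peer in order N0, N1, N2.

Op 1: gossip N2<->N0 -> N2.N0=(alive,v0) N2.N1=(alive,v0) N2.N2=(alive,v0) | N0.N0=(alive,v0) N0.N1=(alive,v0) N0.N2=(alive,v0)
Op 2: N2 marks N0=dead -> (dead,v1)
Op 3: gossip N2<->N0 -> N2.N0=(dead,v1) N2.N1=(alive,v0) N2.N2=(alive,v0) | N0.N0=(dead,v1) N0.N1=(alive,v0) N0.N2=(alive,v0)
Op 4: gossip N1<->N2 -> N1.N0=(dead,v1) N1.N1=(alive,v0) N1.N2=(alive,v0) | N2.N0=(dead,v1) N2.N1=(alive,v0) N2.N2=(alive,v0)
Op 5: gossip N0<->N2 -> N0.N0=(dead,v1) N0.N1=(alive,v0) N0.N2=(alive,v0) | N2.N0=(dead,v1) N2.N1=(alive,v0) N2.N2=(alive,v0)
Op 6: gossip N1<->N0 -> N1.N0=(dead,v1) N1.N1=(alive,v0) N1.N2=(alive,v0) | N0.N0=(dead,v1) N0.N1=(alive,v0) N0.N2=(alive,v0)
Op 7: N1 marks N2=suspect -> (suspect,v1)
Op 8: gossip N1<->N2 -> N1.N0=(dead,v1) N1.N1=(alive,v0) N1.N2=(suspect,v1) | N2.N0=(dead,v1) N2.N1=(alive,v0) N2.N2=(suspect,v1)
Op 9: N1 marks N0=dead -> (dead,v2)
Op 10: gossip N1<->N2 -> N1.N0=(dead,v2) N1.N1=(alive,v0) N1.N2=(suspect,v1) | N2.N0=(dead,v2) N2.N1=(alive,v0) N2.N2=(suspect,v1)

Answer: N0=dead,2 N1=alive,0 N2=suspect,1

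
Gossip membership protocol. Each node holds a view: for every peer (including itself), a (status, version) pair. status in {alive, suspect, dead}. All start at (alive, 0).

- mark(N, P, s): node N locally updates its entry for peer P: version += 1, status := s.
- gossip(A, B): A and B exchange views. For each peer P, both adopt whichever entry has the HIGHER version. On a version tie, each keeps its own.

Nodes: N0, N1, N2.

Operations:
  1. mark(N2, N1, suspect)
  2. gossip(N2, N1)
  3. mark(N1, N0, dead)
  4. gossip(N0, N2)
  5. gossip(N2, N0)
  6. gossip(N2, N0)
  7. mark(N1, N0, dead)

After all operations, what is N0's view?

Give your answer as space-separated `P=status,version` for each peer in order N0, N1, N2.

Answer: N0=alive,0 N1=suspect,1 N2=alive,0

Derivation:
Op 1: N2 marks N1=suspect -> (suspect,v1)
Op 2: gossip N2<->N1 -> N2.N0=(alive,v0) N2.N1=(suspect,v1) N2.N2=(alive,v0) | N1.N0=(alive,v0) N1.N1=(suspect,v1) N1.N2=(alive,v0)
Op 3: N1 marks N0=dead -> (dead,v1)
Op 4: gossip N0<->N2 -> N0.N0=(alive,v0) N0.N1=(suspect,v1) N0.N2=(alive,v0) | N2.N0=(alive,v0) N2.N1=(suspect,v1) N2.N2=(alive,v0)
Op 5: gossip N2<->N0 -> N2.N0=(alive,v0) N2.N1=(suspect,v1) N2.N2=(alive,v0) | N0.N0=(alive,v0) N0.N1=(suspect,v1) N0.N2=(alive,v0)
Op 6: gossip N2<->N0 -> N2.N0=(alive,v0) N2.N1=(suspect,v1) N2.N2=(alive,v0) | N0.N0=(alive,v0) N0.N1=(suspect,v1) N0.N2=(alive,v0)
Op 7: N1 marks N0=dead -> (dead,v2)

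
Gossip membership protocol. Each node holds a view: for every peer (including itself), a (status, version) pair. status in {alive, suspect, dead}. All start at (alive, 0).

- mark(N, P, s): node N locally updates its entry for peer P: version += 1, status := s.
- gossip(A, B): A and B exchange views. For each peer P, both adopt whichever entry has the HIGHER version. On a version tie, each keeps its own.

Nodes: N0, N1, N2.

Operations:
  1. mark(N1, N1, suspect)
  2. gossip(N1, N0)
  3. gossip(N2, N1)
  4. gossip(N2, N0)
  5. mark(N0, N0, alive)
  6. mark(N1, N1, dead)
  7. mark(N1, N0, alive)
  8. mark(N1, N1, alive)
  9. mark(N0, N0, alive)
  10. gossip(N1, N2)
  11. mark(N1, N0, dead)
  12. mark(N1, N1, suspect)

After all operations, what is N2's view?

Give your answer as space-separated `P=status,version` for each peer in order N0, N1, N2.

Op 1: N1 marks N1=suspect -> (suspect,v1)
Op 2: gossip N1<->N0 -> N1.N0=(alive,v0) N1.N1=(suspect,v1) N1.N2=(alive,v0) | N0.N0=(alive,v0) N0.N1=(suspect,v1) N0.N2=(alive,v0)
Op 3: gossip N2<->N1 -> N2.N0=(alive,v0) N2.N1=(suspect,v1) N2.N2=(alive,v0) | N1.N0=(alive,v0) N1.N1=(suspect,v1) N1.N2=(alive,v0)
Op 4: gossip N2<->N0 -> N2.N0=(alive,v0) N2.N1=(suspect,v1) N2.N2=(alive,v0) | N0.N0=(alive,v0) N0.N1=(suspect,v1) N0.N2=(alive,v0)
Op 5: N0 marks N0=alive -> (alive,v1)
Op 6: N1 marks N1=dead -> (dead,v2)
Op 7: N1 marks N0=alive -> (alive,v1)
Op 8: N1 marks N1=alive -> (alive,v3)
Op 9: N0 marks N0=alive -> (alive,v2)
Op 10: gossip N1<->N2 -> N1.N0=(alive,v1) N1.N1=(alive,v3) N1.N2=(alive,v0) | N2.N0=(alive,v1) N2.N1=(alive,v3) N2.N2=(alive,v0)
Op 11: N1 marks N0=dead -> (dead,v2)
Op 12: N1 marks N1=suspect -> (suspect,v4)

Answer: N0=alive,1 N1=alive,3 N2=alive,0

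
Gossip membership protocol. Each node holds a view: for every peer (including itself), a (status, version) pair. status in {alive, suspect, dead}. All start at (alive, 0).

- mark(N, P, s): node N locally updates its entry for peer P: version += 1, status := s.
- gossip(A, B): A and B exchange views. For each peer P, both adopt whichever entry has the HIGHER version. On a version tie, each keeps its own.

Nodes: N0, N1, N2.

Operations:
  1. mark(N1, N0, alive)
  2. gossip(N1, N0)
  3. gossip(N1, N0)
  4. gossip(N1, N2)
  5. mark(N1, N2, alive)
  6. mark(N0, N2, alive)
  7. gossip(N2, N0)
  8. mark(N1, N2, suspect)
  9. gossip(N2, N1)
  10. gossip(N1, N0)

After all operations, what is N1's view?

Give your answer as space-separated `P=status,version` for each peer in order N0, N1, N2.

Op 1: N1 marks N0=alive -> (alive,v1)
Op 2: gossip N1<->N0 -> N1.N0=(alive,v1) N1.N1=(alive,v0) N1.N2=(alive,v0) | N0.N0=(alive,v1) N0.N1=(alive,v0) N0.N2=(alive,v0)
Op 3: gossip N1<->N0 -> N1.N0=(alive,v1) N1.N1=(alive,v0) N1.N2=(alive,v0) | N0.N0=(alive,v1) N0.N1=(alive,v0) N0.N2=(alive,v0)
Op 4: gossip N1<->N2 -> N1.N0=(alive,v1) N1.N1=(alive,v0) N1.N2=(alive,v0) | N2.N0=(alive,v1) N2.N1=(alive,v0) N2.N2=(alive,v0)
Op 5: N1 marks N2=alive -> (alive,v1)
Op 6: N0 marks N2=alive -> (alive,v1)
Op 7: gossip N2<->N0 -> N2.N0=(alive,v1) N2.N1=(alive,v0) N2.N2=(alive,v1) | N0.N0=(alive,v1) N0.N1=(alive,v0) N0.N2=(alive,v1)
Op 8: N1 marks N2=suspect -> (suspect,v2)
Op 9: gossip N2<->N1 -> N2.N0=(alive,v1) N2.N1=(alive,v0) N2.N2=(suspect,v2) | N1.N0=(alive,v1) N1.N1=(alive,v0) N1.N2=(suspect,v2)
Op 10: gossip N1<->N0 -> N1.N0=(alive,v1) N1.N1=(alive,v0) N1.N2=(suspect,v2) | N0.N0=(alive,v1) N0.N1=(alive,v0) N0.N2=(suspect,v2)

Answer: N0=alive,1 N1=alive,0 N2=suspect,2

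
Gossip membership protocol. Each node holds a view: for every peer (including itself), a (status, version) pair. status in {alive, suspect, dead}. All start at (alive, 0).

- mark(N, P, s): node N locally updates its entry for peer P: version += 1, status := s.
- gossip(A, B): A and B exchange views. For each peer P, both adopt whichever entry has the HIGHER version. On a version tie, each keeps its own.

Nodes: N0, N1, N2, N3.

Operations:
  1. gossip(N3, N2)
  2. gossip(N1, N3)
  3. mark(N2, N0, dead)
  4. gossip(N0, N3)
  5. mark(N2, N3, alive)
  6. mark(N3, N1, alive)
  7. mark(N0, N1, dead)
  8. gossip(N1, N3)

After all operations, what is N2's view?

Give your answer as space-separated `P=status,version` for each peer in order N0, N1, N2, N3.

Op 1: gossip N3<->N2 -> N3.N0=(alive,v0) N3.N1=(alive,v0) N3.N2=(alive,v0) N3.N3=(alive,v0) | N2.N0=(alive,v0) N2.N1=(alive,v0) N2.N2=(alive,v0) N2.N3=(alive,v0)
Op 2: gossip N1<->N3 -> N1.N0=(alive,v0) N1.N1=(alive,v0) N1.N2=(alive,v0) N1.N3=(alive,v0) | N3.N0=(alive,v0) N3.N1=(alive,v0) N3.N2=(alive,v0) N3.N3=(alive,v0)
Op 3: N2 marks N0=dead -> (dead,v1)
Op 4: gossip N0<->N3 -> N0.N0=(alive,v0) N0.N1=(alive,v0) N0.N2=(alive,v0) N0.N3=(alive,v0) | N3.N0=(alive,v0) N3.N1=(alive,v0) N3.N2=(alive,v0) N3.N3=(alive,v0)
Op 5: N2 marks N3=alive -> (alive,v1)
Op 6: N3 marks N1=alive -> (alive,v1)
Op 7: N0 marks N1=dead -> (dead,v1)
Op 8: gossip N1<->N3 -> N1.N0=(alive,v0) N1.N1=(alive,v1) N1.N2=(alive,v0) N1.N3=(alive,v0) | N3.N0=(alive,v0) N3.N1=(alive,v1) N3.N2=(alive,v0) N3.N3=(alive,v0)

Answer: N0=dead,1 N1=alive,0 N2=alive,0 N3=alive,1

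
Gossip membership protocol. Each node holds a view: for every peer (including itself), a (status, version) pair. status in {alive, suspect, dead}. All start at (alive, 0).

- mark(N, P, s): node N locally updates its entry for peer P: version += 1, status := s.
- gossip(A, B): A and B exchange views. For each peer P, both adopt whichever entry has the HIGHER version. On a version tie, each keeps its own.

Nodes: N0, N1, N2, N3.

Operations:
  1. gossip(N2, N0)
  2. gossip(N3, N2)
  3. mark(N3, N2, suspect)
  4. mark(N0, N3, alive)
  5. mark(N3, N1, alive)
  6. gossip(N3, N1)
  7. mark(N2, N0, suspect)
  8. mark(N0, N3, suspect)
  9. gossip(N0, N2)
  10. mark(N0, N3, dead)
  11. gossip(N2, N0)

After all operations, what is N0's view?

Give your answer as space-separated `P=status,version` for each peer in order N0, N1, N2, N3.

Answer: N0=suspect,1 N1=alive,0 N2=alive,0 N3=dead,3

Derivation:
Op 1: gossip N2<->N0 -> N2.N0=(alive,v0) N2.N1=(alive,v0) N2.N2=(alive,v0) N2.N3=(alive,v0) | N0.N0=(alive,v0) N0.N1=(alive,v0) N0.N2=(alive,v0) N0.N3=(alive,v0)
Op 2: gossip N3<->N2 -> N3.N0=(alive,v0) N3.N1=(alive,v0) N3.N2=(alive,v0) N3.N3=(alive,v0) | N2.N0=(alive,v0) N2.N1=(alive,v0) N2.N2=(alive,v0) N2.N3=(alive,v0)
Op 3: N3 marks N2=suspect -> (suspect,v1)
Op 4: N0 marks N3=alive -> (alive,v1)
Op 5: N3 marks N1=alive -> (alive,v1)
Op 6: gossip N3<->N1 -> N3.N0=(alive,v0) N3.N1=(alive,v1) N3.N2=(suspect,v1) N3.N3=(alive,v0) | N1.N0=(alive,v0) N1.N1=(alive,v1) N1.N2=(suspect,v1) N1.N3=(alive,v0)
Op 7: N2 marks N0=suspect -> (suspect,v1)
Op 8: N0 marks N3=suspect -> (suspect,v2)
Op 9: gossip N0<->N2 -> N0.N0=(suspect,v1) N0.N1=(alive,v0) N0.N2=(alive,v0) N0.N3=(suspect,v2) | N2.N0=(suspect,v1) N2.N1=(alive,v0) N2.N2=(alive,v0) N2.N3=(suspect,v2)
Op 10: N0 marks N3=dead -> (dead,v3)
Op 11: gossip N2<->N0 -> N2.N0=(suspect,v1) N2.N1=(alive,v0) N2.N2=(alive,v0) N2.N3=(dead,v3) | N0.N0=(suspect,v1) N0.N1=(alive,v0) N0.N2=(alive,v0) N0.N3=(dead,v3)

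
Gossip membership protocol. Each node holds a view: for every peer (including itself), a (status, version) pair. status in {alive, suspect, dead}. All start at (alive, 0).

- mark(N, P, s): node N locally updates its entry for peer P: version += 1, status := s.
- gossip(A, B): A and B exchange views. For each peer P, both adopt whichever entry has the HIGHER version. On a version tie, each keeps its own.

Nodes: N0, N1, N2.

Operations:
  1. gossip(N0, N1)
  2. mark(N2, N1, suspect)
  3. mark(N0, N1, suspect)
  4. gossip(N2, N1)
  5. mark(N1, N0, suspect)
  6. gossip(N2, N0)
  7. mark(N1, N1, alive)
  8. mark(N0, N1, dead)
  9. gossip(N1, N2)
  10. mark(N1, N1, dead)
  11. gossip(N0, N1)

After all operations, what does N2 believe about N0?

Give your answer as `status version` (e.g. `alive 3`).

Answer: suspect 1

Derivation:
Op 1: gossip N0<->N1 -> N0.N0=(alive,v0) N0.N1=(alive,v0) N0.N2=(alive,v0) | N1.N0=(alive,v0) N1.N1=(alive,v0) N1.N2=(alive,v0)
Op 2: N2 marks N1=suspect -> (suspect,v1)
Op 3: N0 marks N1=suspect -> (suspect,v1)
Op 4: gossip N2<->N1 -> N2.N0=(alive,v0) N2.N1=(suspect,v1) N2.N2=(alive,v0) | N1.N0=(alive,v0) N1.N1=(suspect,v1) N1.N2=(alive,v0)
Op 5: N1 marks N0=suspect -> (suspect,v1)
Op 6: gossip N2<->N0 -> N2.N0=(alive,v0) N2.N1=(suspect,v1) N2.N2=(alive,v0) | N0.N0=(alive,v0) N0.N1=(suspect,v1) N0.N2=(alive,v0)
Op 7: N1 marks N1=alive -> (alive,v2)
Op 8: N0 marks N1=dead -> (dead,v2)
Op 9: gossip N1<->N2 -> N1.N0=(suspect,v1) N1.N1=(alive,v2) N1.N2=(alive,v0) | N2.N0=(suspect,v1) N2.N1=(alive,v2) N2.N2=(alive,v0)
Op 10: N1 marks N1=dead -> (dead,v3)
Op 11: gossip N0<->N1 -> N0.N0=(suspect,v1) N0.N1=(dead,v3) N0.N2=(alive,v0) | N1.N0=(suspect,v1) N1.N1=(dead,v3) N1.N2=(alive,v0)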